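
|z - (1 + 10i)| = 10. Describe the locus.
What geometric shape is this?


|z - z0| = r is a circle with center z0 and radius r.
Center = (1, 10), radius = 10

Circle with center (1, 10) and radius 10


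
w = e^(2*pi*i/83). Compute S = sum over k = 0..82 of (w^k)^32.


The roots are w_k = w^k with w = e^(2*pi*i/83), and (w^k)^32 = (w^32)^k.
So S = 1 + u + u^2 + ... + u^(82) with u = w^32.
32 = 0*83 + 32, so 32 is not a multiple of 83: u = w^32 ≠ 1 (w is a primitive 83th root), while u^83 = (w^83)^32 = 1.
Geometric series: S = (1 - u^83)/(1 - u) = (1 - 1)/(1 - u) = 0

S = 0


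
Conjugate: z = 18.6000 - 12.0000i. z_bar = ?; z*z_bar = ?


z_bar = 18.6000 + 12.0000i
z*z_bar = 18.6^2 + (-12)^2 = 345.96 + 144 = 489.96

z_bar = 18.6000 + 12.0000i, z*z_bar = 489.96


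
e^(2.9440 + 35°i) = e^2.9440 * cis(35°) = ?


e^2.9440 = 18.9917
cos(35°) = 0.81915
sin(35°) = 0.573576
Real = 18.9917*0.81915 = 15.5571
Imag = 18.9917*0.573576 = 10.8932

15.5571 + 10.8932i


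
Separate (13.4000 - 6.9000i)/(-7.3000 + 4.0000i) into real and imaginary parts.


Multiply by conjugate: (13.4000 - 6.9000i)(-7.3000 - 4.0000i) / ((-7.3)^2 + 4^2)
Numerator real = 13.4*(-7.3) - (6.9)*4 = -125.42
Numerator imag = -6.9*(-7.3) - 13.4*4 = -3.23
Denominator = 69.29
Re(z) = -125.42/69.29 = -1.8101
Im(z) = -3.23/69.29 = -0.0466

Re(z) = -1.8101, Im(z) = -0.0466


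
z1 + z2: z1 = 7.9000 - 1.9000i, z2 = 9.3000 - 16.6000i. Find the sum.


Real: 7.9 + 9.3 = 17.2
Imag: -1.9 - 16.6 = -18.5

17.2000 - 18.5000i


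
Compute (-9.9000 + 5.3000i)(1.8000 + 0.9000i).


Real = -9.9*1.8 - 5.3*0.9 = -17.82 - 4.77 = -22.59
Imag = -9.9*0.9 + 1.8*5.3 = -8.91 + 9.54 = 0.63

-22.5900 + 0.6300i


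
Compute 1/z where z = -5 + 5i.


|z|^2 = 25+25 = 50
1/z = (-5 - 5i)/50

1/z = -0.1000 - 0.1000i


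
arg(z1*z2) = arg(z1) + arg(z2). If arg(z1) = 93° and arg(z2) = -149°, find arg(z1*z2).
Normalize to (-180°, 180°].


arg(z1*z2) = 93° - 149° = -56°
Normalized to (-180°, 180°]: -56°

-56°


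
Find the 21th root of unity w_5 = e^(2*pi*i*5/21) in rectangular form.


Angle = 360*5/21 = 85.7143°
a = cos(85.7143°) = 0.0747
b = sin(85.7143°) = 0.9972

0.0747 + 0.9972i


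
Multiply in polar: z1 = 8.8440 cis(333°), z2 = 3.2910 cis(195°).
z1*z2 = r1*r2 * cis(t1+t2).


r = 8.8440 * 3.2910 = 29.1056
theta = 333° + 195° = 528° = 168° (mod 360)

29.1056 cis(168°)


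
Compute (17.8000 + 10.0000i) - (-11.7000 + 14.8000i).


Real: 17.8 + 11.7 = 29.5
Imag: 10 - 14.8 = -4.8

29.5000 - 4.8000i


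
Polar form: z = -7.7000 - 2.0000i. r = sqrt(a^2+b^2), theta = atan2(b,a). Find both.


r = sqrt(59.29+4) = sqrt(63.29) = 7.9555
theta = atan2(-2, -7.7) = -165.4397 degrees

r = 7.9555, theta = -165.4397 degrees


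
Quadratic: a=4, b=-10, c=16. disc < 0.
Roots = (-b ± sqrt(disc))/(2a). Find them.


disc = (-10)^2 - 4*4*16 = 100 - 256 = -156
sqrt(|disc|) = sqrt(156) = 12.4900
Real part = 10/(2*4) = 1.2500
Imag part = 12.4900/(2*4) = 1.5612

1.2500 ± 1.5612i


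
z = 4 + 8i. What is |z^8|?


|z| = sqrt(16+64) = sqrt(80) = 8.9443
|z^8| = |z|^8 = (sqrt(80))^8 = 80^4 = 40960000

|z^8| = 40960000


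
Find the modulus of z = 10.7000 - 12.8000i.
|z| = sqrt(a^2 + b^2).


|z| = sqrt(10.7^2 + (-12.8)^2) = sqrt(114.49 + 163.84) = sqrt(278.33) = 16.6832

|z| = 16.6832


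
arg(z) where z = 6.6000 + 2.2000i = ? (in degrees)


Re = 6.6, Im = 2.2
arg = atan2(2.2, 6.6) = 18.4349 degrees

arg(z) = 18.4349 degrees


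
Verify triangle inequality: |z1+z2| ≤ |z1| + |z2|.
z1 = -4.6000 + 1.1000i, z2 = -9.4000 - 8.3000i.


|z1| = sqrt((-4.6)^2 + 1.1^2) = sqrt(22.37) = 4.7297
|z2| = sqrt((-9.4)^2 + (-8.3)^2) = sqrt(157.25) = 12.5399
z1+z2 = -14.0000 - 7.2000i
|z1+z2| = sqrt(247.84) = 15.7429
|z1|+|z2| = 4.7297 + 12.5399 = 17.2696

|z1+z2| = 15.7429 ≤ |z1|+|z2| = 17.2696 (verified)


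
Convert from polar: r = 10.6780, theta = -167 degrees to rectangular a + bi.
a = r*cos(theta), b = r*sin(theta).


a = 10.6780*cos(-167°) = 10.6780*(-0.97437) = -10.4043
b = 10.6780*sin(-167°) = 10.6780*(-0.22495) = -2.4020

-10.4043 - 2.4020i


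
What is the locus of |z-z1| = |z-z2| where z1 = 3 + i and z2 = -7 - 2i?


Equal distances means the locus is the perpendicular bisector of z1 and z2.
Midpoint = ((3+(-7))/2, (1+(-2))/2) = (-2.0000, -0.5000)

Perpendicular bisector through (-2.0000, -0.5000)


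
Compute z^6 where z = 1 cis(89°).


r^6 = 1^6 = 1
n*theta = 6*89° = 534° = 174° (mod 360)
a = 1*cos(174°) = -0.9945
b = 1*sin(174°) = 0.1045

1 cis(174°) = -0.9945 + 0.1045i


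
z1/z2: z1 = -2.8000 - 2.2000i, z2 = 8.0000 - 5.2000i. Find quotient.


Conjugate of z2 = 8.0000 + 5.2000i
Numerator: (-2.8000 - 2.2000i)(8.0000 + 5.2000i) = -10.9600 - 32.1600i
Denominator: 8^2 + (-5.2)^2 = 91.04
Result = (-10.9600 - 32.1600i)/91.04

-0.1204 - 0.3533i


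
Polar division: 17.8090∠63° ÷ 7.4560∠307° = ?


r = 17.8090 / 7.4560 = 2.3885
theta = 63° - 307° = -244° = 116° (mod 360)

2.3885 cis(116°)


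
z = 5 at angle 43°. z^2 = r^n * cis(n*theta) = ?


r^2 = 5^2 = 25
n*theta = 2*43° = 86° = 86° (mod 360)
a = 25*cos(86°) = 1.7439
b = 25*sin(86°) = 24.9391

25 cis(86°) = 1.7439 + 24.9391i


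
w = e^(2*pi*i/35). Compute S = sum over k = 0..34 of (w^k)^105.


The roots are w_k = w^k with w = e^(2*pi*i/35), and (w^k)^105 = (w^105)^k.
So S = 1 + u + u^2 + ... + u^(34) with u = w^105.
105 = 3*35 + 0, so 105 is a multiple of 35 and u = (w^35)^3 = 1.
Every one of the 35 terms equals 1: S = 35

S = 35


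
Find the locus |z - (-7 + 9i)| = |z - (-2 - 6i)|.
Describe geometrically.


Equal distances means the locus is the perpendicular bisector of z1 and z2.
Midpoint = ((-7+(-2))/2, (9+(-6))/2) = (-4.5000, 1.5000)

Perpendicular bisector through (-4.5000, 1.5000)


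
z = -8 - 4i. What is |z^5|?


|z| = sqrt(64+16) = sqrt(80) = 8.9443
|z^5| = |z|^5 = (sqrt(80))^5 = 80^2 * sqrt(80) = 6400*sqrt(80)

|z^5| = 6400*sqrt(80) ≈ 57243.3402


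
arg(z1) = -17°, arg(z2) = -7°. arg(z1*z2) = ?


arg(z1*z2) = -17° - 7° = -24°
Normalized to (-180°, 180°]: -24°

-24°


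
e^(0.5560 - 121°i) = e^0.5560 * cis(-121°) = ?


e^0.5560 = 1.7437
cos(-121°) = -0.51504
sin(-121°) = -0.85717
Real = 1.7437*(-0.51504) = -0.8981
Imag = 1.7437*(-0.85717) = -1.4946

-0.8981 - 1.4946i


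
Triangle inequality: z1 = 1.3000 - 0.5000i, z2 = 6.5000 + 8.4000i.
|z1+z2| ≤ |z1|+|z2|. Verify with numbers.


|z1| = sqrt(1.3^2 + (-0.5)^2) = sqrt(1.94) = 1.3928
|z2| = sqrt(6.5^2 + 8.4^2) = sqrt(112.81) = 10.6212
z1+z2 = 7.8000 + 7.9000i
|z1+z2| = sqrt(123.25) = 11.1018
|z1|+|z2| = 1.3928 + 10.6212 = 12.0140

|z1+z2| = 11.1018 ≤ |z1|+|z2| = 12.0140 (verified)


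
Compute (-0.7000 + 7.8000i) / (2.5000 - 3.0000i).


Conjugate of z2 = 2.5000 + 3.0000i
Numerator: (-0.7000 + 7.8000i)(2.5000 + 3.0000i) = -25.1500 + 17.4000i
Denominator: 2.5^2 + (-3)^2 = 15.25
Result = (-25.1500 + 17.4000i)/15.25

-1.6492 + 1.1410i


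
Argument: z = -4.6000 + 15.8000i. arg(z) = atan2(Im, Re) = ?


Re = -4.6, Im = 15.8
arg = atan2(15.8, -4.6) = 106.2324 degrees

arg(z) = 106.2324 degrees


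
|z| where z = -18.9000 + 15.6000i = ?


|z| = sqrt((-18.9)^2 + 15.6^2) = sqrt(357.21 + 243.36) = sqrt(600.57) = 24.5065

|z| = 24.5065


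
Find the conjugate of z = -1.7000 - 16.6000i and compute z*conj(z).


z_bar = -1.7000 + 16.6000i
z*z_bar = (-1.7)^2 + (-16.6)^2 = 2.89 + 275.56 = 278.45

z_bar = -1.7000 + 16.6000i, z*z_bar = 278.45


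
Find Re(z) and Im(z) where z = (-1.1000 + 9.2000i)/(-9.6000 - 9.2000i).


Multiply by conjugate: (-1.1000 + 9.2000i)(-9.6000 + 9.2000i) / ((-9.6)^2 + (-9.2)^2)
Numerator real = -1.1*(-9.6) + 9.2*(-9.2) = -74.08
Numerator imag = 9.2*(-9.6) - (-1.1)*(-9.2) = -98.44
Denominator = 176.8
Re(z) = -74.08/176.8 = -0.4190
Im(z) = -98.44/176.8 = -0.5568

Re(z) = -0.4190, Im(z) = -0.5568


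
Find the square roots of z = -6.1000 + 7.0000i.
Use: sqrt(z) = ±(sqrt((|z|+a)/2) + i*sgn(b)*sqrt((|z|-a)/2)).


|z| = sqrt(37.21+49) = 9.2849
sqrt((|z|+a)/2) = sqrt((9.2849+(-6.1))/2) = sqrt(1.5925) = 1.2619
sqrt((|z|-a)/2) = sqrt((9.2849-(-6.1))/2) = sqrt(7.6925) = 2.7735

±(1.2619 + 2.7735i) i.e. 1.2619 + 2.7735i and -1.2619 - 2.7735i


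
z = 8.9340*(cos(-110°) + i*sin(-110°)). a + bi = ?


a = 8.9340*cos(-110°) = 8.9340*(-0.34202) = -3.0556
b = 8.9340*sin(-110°) = 8.9340*(-0.93969) = -8.3952

-3.0556 - 8.3952i


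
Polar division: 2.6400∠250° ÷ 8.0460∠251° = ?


r = 2.6400 / 8.0460 = 0.3281
theta = 250° - 251° = -1° = 359° (mod 360)

0.3281 cis(359°)


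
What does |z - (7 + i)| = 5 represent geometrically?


|z - z0| = r is a circle with center z0 and radius r.
Center = (7, 1), radius = 5

Circle with center (7, 1) and radius 5


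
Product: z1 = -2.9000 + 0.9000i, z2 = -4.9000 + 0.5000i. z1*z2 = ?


Real = -2.9*(-4.9) - 0.9*0.5 = 14.21 - 0.45 = 13.76
Imag = -2.9*0.5 - (4.9)*0.9 = -1.45 - (4.41) = -5.86

13.7600 - 5.8600i


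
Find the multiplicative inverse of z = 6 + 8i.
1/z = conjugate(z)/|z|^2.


|z|^2 = 36+64 = 100
1/z = (6 - 8i)/100

1/z = 0.0600 - 0.0800i


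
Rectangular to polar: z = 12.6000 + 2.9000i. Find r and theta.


r = sqrt(158.76+8.41) = sqrt(167.17) = 12.9294
theta = atan2(2.9, 12.6) = 12.9614 degrees

r = 12.9294, theta = 12.9614 degrees


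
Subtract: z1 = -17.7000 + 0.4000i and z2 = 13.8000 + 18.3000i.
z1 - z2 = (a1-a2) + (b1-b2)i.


Real: -17.7 - 13.8 = -31.5
Imag: 0.4 - 18.3 = -17.9

-31.5000 - 17.9000i


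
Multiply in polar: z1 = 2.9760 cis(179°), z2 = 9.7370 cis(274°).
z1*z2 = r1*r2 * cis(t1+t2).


r = 2.9760 * 9.7370 = 28.9773
theta = 179° + 274° = 453° = 93° (mod 360)

28.9773 cis(93°)


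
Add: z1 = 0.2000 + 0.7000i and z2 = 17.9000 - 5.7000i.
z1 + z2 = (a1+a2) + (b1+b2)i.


Real: 0.2 + 17.9 = 18.1
Imag: 0.7 - 5.7 = -5

18.1000 - 5.0000i


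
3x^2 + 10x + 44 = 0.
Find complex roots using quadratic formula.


disc = 10^2 - 4*3*44 = 100 - 528 = -428
sqrt(|disc|) = sqrt(428) = 20.6882
Real part = -10/(2*3) = -1.6667
Imag part = 20.6882/(2*3) = 3.4480

-1.6667 ± 3.4480i


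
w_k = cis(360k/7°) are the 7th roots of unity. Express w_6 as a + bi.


Angle = 360*6/7 = 308.5714°
a = cos(308.5714°) = 0.6235
b = sin(308.5714°) = -0.7818

0.6235 - 0.7818i


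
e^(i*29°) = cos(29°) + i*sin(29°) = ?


cos(29°) = 0.8746
sin(29°) = 0.4848

e^(i*29°) = 0.8746 + 0.4848i


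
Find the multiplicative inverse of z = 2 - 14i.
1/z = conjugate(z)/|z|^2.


|z|^2 = 4+196 = 200
1/z = (2 + 14i)/200

1/z = 0.0100 + 0.0700i


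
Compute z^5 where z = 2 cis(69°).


r^5 = 2^5 = 32
n*theta = 5*69° = 345° = 345° (mod 360)
a = 32*cos(345°) = 30.9096
b = 32*sin(345°) = -8.2822

32 cis(345°) = 30.9096 - 8.2822i


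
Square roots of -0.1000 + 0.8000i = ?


|z| = sqrt(0.01+0.64) = 0.8062
sqrt((|z|+a)/2) = sqrt((0.8062+(-0.1))/2) = sqrt(0.3531) = 0.5942
sqrt((|z|-a)/2) = sqrt((0.8062-(-0.1))/2) = sqrt(0.4531) = 0.6731

±(0.5942 + 0.6731i) i.e. 0.5942 + 0.6731i and -0.5942 - 0.6731i


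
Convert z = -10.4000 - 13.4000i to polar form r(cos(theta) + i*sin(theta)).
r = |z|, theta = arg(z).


r = sqrt(108.16+179.56) = sqrt(287.72) = 16.9623
theta = atan2(-13.4, -10.4) = -127.8157 degrees

r = 16.9623, theta = -127.8157 degrees


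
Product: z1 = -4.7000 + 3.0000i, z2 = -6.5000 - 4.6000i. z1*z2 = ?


Real = -4.7*(-6.5) - 3*(-4.6) = 30.55 - (-13.8) = 44.35
Imag = -4.7*(-4.6) - (6.5)*3 = 21.62 - (19.5) = 2.12

44.3500 + 2.1200i


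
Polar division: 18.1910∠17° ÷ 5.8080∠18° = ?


r = 18.1910 / 5.8080 = 3.1321
theta = 17° - 18° = -1° = 359° (mod 360)

3.1321 cis(359°)


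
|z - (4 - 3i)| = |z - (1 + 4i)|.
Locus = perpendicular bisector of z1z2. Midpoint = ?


Equal distances means the locus is the perpendicular bisector of z1 and z2.
Midpoint = ((4+1)/2, (-3+4)/2) = (2.5000, 0.5000)

Perpendicular bisector through (2.5000, 0.5000)


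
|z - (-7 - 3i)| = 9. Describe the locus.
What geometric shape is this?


|z - z0| = r is a circle with center z0 and radius r.
Center = (-7, -3), radius = 9

Circle with center (-7, -3) and radius 9


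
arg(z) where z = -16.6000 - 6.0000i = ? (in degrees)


Re = -16.6, Im = -6
arg = atan2(-6, -16.6) = -160.1278 degrees

arg(z) = -160.1278 degrees


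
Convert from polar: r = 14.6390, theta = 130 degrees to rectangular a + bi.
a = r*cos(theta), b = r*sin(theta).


a = 14.6390*cos(130°) = 14.6390*(-0.64279) = -9.4098
b = 14.6390*sin(130°) = 14.6390*0.76604 = 11.2141

-9.4098 + 11.2141i


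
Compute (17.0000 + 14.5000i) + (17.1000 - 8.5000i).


Real: 17 + 17.1 = 34.1
Imag: 14.5 - 8.5 = 6

34.1000 + 6.0000i


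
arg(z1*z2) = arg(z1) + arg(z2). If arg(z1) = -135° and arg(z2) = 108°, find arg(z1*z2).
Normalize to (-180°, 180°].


arg(z1*z2) = -135° + 108° = -27°
Normalized to (-180°, 180°]: -27°

-27°


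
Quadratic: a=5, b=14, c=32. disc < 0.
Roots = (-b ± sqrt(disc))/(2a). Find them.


disc = 14^2 - 4*5*32 = 196 - 640 = -444
sqrt(|disc|) = sqrt(444) = 21.0713
Real part = -14/(2*5) = -1.4000
Imag part = 21.0713/(2*5) = 2.1071

-1.4000 ± 2.1071i


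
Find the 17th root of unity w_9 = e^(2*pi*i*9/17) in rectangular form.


Angle = 360*9/17 = 190.5882°
a = cos(190.5882°) = -0.9830
b = sin(190.5882°) = -0.1837

-0.9830 - 0.1837i


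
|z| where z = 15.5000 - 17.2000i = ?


|z| = sqrt(15.5^2 + (-17.2)^2) = sqrt(240.25 + 295.84) = sqrt(536.09) = 23.1536

|z| = 23.1536


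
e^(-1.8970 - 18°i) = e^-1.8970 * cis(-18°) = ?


e^-1.8970 = 0.1500
cos(-18°) = 0.9511
sin(-18°) = -0.309
Real = 0.1500*0.9511 = 0.1427
Imag = 0.1500*(-0.309) = -0.0464

0.1427 - 0.0464i


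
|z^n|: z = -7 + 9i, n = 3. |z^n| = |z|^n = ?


|z| = sqrt(49+81) = sqrt(130) = 11.4018
|z^3| = |z|^3 = (sqrt(130))^3 = 130*sqrt(130)

|z^3| = 130*sqrt(130) ≈ 1482.2281


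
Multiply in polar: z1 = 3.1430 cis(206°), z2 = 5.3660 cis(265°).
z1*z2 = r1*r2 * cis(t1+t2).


r = 3.1430 * 5.3660 = 16.8653
theta = 206° + 265° = 471° = 111° (mod 360)

16.8653 cis(111°)


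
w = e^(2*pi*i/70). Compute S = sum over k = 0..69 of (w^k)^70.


The roots are w_k = w^k with w = e^(2*pi*i/70), and (w^k)^70 = (w^70)^k.
So S = 1 + u + u^2 + ... + u^(69) with u = w^70.
70 = 1*70 + 0, so 70 is a multiple of 70 and u = (w^70)^1 = 1.
Every one of the 70 terms equals 1: S = 70

S = 70


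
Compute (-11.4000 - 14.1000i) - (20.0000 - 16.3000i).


Real: -11.4 - 20 = -31.4
Imag: -14.1 + 16.3 = 2.2

-31.4000 + 2.2000i


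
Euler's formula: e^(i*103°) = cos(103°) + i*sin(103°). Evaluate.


cos(103°) = -0.2250
sin(103°) = 0.9744

e^(i*103°) = -0.2250 + 0.9744i


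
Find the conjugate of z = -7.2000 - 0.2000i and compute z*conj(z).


z_bar = -7.2000 + 0.2000i
z*z_bar = (-7.2)^2 + (-0.2)^2 = 51.84 + 0.04 = 51.88

z_bar = -7.2000 + 0.2000i, z*z_bar = 51.88


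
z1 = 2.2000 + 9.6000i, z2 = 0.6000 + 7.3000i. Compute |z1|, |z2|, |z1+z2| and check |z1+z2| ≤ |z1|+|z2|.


|z1| = sqrt(2.2^2 + 9.6^2) = sqrt(97) = 9.8489
|z2| = sqrt(0.6^2 + 7.3^2) = sqrt(53.65) = 7.3246
z1+z2 = 2.8000 + 16.9000i
|z1+z2| = sqrt(293.45) = 17.1304
|z1|+|z2| = 9.8489 + 7.3246 = 17.1735

|z1+z2| = 17.1304 ≤ |z1|+|z2| = 17.1735 (verified)


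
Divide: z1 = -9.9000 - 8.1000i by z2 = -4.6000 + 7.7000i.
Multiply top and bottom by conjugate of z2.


Conjugate of z2 = -4.6000 - 7.7000i
Numerator: (-9.9000 - 8.1000i)(-4.6000 - 7.7000i) = -16.8300 + 113.4900i
Denominator: (-4.6)^2 + 7.7^2 = 80.45
Result = (-16.8300 + 113.4900i)/80.45

-0.2092 + 1.4107i


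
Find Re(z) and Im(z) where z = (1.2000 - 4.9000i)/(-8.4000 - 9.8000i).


Multiply by conjugate: (1.2000 - 4.9000i)(-8.4000 + 9.8000i) / ((-8.4)^2 + (-9.8)^2)
Numerator real = 1.2*(-8.4) - (4.9)*(-9.8) = 37.94
Numerator imag = -4.9*(-8.4) - 1.2*(-9.8) = 52.92
Denominator = 166.6
Re(z) = 37.94/166.6 = 0.2277
Im(z) = 52.92/166.6 = 0.3176

Re(z) = 0.2277, Im(z) = 0.3176


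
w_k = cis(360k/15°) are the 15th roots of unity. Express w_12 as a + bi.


Angle = 360*12/15 = 288°
a = cos(288°) = 0.3090
b = sin(288°) = -0.9511

0.3090 - 0.9511i


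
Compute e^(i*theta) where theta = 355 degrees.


cos(355°) = 0.9962
sin(355°) = -0.0872

e^(i*355°) = 0.9962 - 0.0872i


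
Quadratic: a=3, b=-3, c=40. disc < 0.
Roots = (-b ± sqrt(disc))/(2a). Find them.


disc = (-3)^2 - 4*3*40 = 9 - 480 = -471
sqrt(|disc|) = sqrt(471) = 21.7025
Real part = 3/(2*3) = 0.5000
Imag part = 21.7025/(2*3) = 3.6171

0.5000 ± 3.6171i


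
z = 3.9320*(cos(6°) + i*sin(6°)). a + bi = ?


a = 3.9320*cos(6°) = 3.9320*0.99452 = 3.9105
b = 3.9320*sin(6°) = 3.9320*0.10453 = 0.4110

3.9105 + 0.4110i


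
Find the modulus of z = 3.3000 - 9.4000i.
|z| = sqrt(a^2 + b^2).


|z| = sqrt(3.3^2 + (-9.4)^2) = sqrt(10.89 + 88.36) = sqrt(99.25) = 9.9624

|z| = 9.9624


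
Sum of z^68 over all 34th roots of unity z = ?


The roots are w_k = w^k with w = e^(2*pi*i/34), and (w^k)^68 = (w^68)^k.
So S = 1 + u + u^2 + ... + u^(33) with u = w^68.
68 = 2*34 + 0, so 68 is a multiple of 34 and u = (w^34)^2 = 1.
Every one of the 34 terms equals 1: S = 34

S = 34


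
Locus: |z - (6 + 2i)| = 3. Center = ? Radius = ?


|z - z0| = r is a circle with center z0 and radius r.
Center = (6, 2), radius = 3

Circle with center (6, 2) and radius 3


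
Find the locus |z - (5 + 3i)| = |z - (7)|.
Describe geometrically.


Equal distances means the locus is the perpendicular bisector of z1 and z2.
Midpoint = ((5+7)/2, (3+0)/2) = (6.0000, 1.5000)

Perpendicular bisector through (6.0000, 1.5000)


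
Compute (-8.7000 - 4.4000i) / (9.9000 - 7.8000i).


Conjugate of z2 = 9.9000 + 7.8000i
Numerator: (-8.7000 - 4.4000i)(9.9000 + 7.8000i) = -51.8100 - 111.4200i
Denominator: 9.9^2 + (-7.8)^2 = 158.85
Result = (-51.8100 - 111.4200i)/158.85

-0.3262 - 0.7014i


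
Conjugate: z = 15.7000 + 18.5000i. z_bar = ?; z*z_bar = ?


z_bar = 15.7000 - 18.5000i
z*z_bar = 15.7^2 + 18.5^2 = 246.49 + 342.25 = 588.74

z_bar = 15.7000 - 18.5000i, z*z_bar = 588.74


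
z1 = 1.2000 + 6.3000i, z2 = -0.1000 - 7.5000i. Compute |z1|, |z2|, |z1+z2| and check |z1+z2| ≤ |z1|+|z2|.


|z1| = sqrt(1.2^2 + 6.3^2) = sqrt(41.13) = 6.4133
|z2| = sqrt((-0.1)^2 + (-7.5)^2) = sqrt(56.26) = 7.5007
z1+z2 = 1.1000 - 1.2000i
|z1+z2| = sqrt(2.65) = 1.6279
|z1|+|z2| = 6.4133 + 7.5007 = 13.9140

|z1+z2| = 1.6279 ≤ |z1|+|z2| = 13.9140 (verified)


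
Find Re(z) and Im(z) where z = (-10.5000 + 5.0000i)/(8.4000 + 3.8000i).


Multiply by conjugate: (-10.5000 + 5.0000i)(8.4000 - 3.8000i) / (8.4^2 + 3.8^2)
Numerator real = -10.5*8.4 + 5*3.8 = -69.2
Numerator imag = 5*8.4 - (-10.5)*3.8 = 81.9
Denominator = 85
Re(z) = -69.2/85 = -0.8141
Im(z) = 81.9/85 = 0.9635

Re(z) = -0.8141, Im(z) = 0.9635


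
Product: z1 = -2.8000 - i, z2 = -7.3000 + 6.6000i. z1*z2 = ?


Real = -2.8*(-7.3) - (-1)*6.6 = 20.44 - (-6.6) = 27.04
Imag = -2.8*6.6 - (7.3)*(-1) = -18.48 + 7.3 = -11.18

27.0400 - 11.1800i


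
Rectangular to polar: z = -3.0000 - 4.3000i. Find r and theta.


r = sqrt(9+18.49) = sqrt(27.49) = 5.2431
theta = atan2(-4.3, -3) = -124.9025 degrees

r = 5.2431, theta = -124.9025 degrees


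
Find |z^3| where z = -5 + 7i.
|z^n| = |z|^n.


|z| = sqrt(25+49) = sqrt(74) = 8.6023
|z^3| = |z|^3 = (sqrt(74))^3 = 74*sqrt(74)

|z^3| = 74*sqrt(74) ≈ 636.5721


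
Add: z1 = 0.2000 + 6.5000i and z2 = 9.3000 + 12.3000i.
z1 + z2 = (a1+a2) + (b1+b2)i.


Real: 0.2 + 9.3 = 9.5
Imag: 6.5 + 12.3 = 18.8

9.5000 + 18.8000i


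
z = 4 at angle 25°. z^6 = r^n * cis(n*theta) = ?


r^6 = 4^6 = 4096
n*theta = 6*25° = 150° = 150° (mod 360)
a = 4096*cos(150°) = -3547.2401
b = 4096*sin(150°) = 2048.0000

4096 cis(150°) = -3547.2401 + 2048.0000i


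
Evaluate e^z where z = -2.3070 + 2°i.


e^-2.3070 = 0.0996
cos(2°) = 0.9994
sin(2°) = 0.0349
Real = 0.0996*0.9994 = 0.0995
Imag = 0.0996*0.0349 = 0.0035

0.0995 + 0.0035i


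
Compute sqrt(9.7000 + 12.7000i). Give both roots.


|z| = sqrt(94.09+161.29) = 15.9806
sqrt((|z|+a)/2) = sqrt((15.9806+9.7)/2) = sqrt(12.8403) = 3.5833
sqrt((|z|-a)/2) = sqrt((15.9806-9.7)/2) = sqrt(3.1403) = 1.7721

±(3.5833 + 1.7721i) i.e. 3.5833 + 1.7721i and -3.5833 - 1.7721i


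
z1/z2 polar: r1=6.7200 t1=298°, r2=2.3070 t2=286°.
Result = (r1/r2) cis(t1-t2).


r = 6.7200 / 2.3070 = 2.9129
theta = 298° - 286° = 12° = 12° (mod 360)

2.9129 cis(12°)


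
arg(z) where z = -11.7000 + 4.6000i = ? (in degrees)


Re = -11.7, Im = 4.6
arg = atan2(4.6, -11.7) = 158.5371 degrees

arg(z) = 158.5371 degrees


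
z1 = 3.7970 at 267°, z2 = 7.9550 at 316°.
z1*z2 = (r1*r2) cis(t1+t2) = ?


r = 3.7970 * 7.9550 = 30.2051
theta = 267° + 316° = 583° = 223° (mod 360)

30.2051 cis(223°)


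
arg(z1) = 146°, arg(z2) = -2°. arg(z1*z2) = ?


arg(z1*z2) = 146° - 2° = 144°
Normalized to (-180°, 180°]: 144°

144°


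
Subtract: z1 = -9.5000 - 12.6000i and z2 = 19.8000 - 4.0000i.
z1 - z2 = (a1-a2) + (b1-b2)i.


Real: -9.5 - 19.8 = -29.3
Imag: -12.6 + 4 = -8.6

-29.3000 - 8.6000i


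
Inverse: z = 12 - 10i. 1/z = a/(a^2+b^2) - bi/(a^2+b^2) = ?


|z|^2 = 144+100 = 244
1/z = (12 + 10i)/244

1/z = 0.0492 + 0.0410i


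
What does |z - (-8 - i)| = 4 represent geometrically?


|z - z0| = r is a circle with center z0 and radius r.
Center = (-8, -1), radius = 4

Circle with center (-8, -1) and radius 4


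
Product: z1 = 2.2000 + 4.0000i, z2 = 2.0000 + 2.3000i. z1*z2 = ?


Real = 2.2*2 - 4*2.3 = 4.4 - 9.2 = -4.8
Imag = 2.2*2.3 + 2*4 = 5.06 + 8 = 13.06

-4.8000 + 13.0600i


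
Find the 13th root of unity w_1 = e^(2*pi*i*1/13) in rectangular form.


Angle = 360*1/13 = 27.6923°
a = cos(27.6923°) = 0.8855
b = sin(27.6923°) = 0.4647

0.8855 + 0.4647i


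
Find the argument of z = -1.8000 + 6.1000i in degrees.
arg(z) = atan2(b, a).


Re = -1.8, Im = 6.1
arg = atan2(6.1, -1.8) = 106.4404 degrees

arg(z) = 106.4404 degrees


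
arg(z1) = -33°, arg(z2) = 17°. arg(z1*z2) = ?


arg(z1*z2) = -33° + 17° = -16°
Normalized to (-180°, 180°]: -16°

-16°


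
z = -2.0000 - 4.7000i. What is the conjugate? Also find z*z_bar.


z_bar = -2.0000 + 4.7000i
z*z_bar = (-2)^2 + (-4.7)^2 = 4 + 22.09 = 26.09

z_bar = -2.0000 + 4.7000i, z*z_bar = 26.09


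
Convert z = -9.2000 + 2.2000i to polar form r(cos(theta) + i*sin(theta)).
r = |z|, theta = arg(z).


r = sqrt(84.64+4.84) = sqrt(89.48) = 9.4594
theta = atan2(2.2, -9.2) = 166.5514 degrees

r = 9.4594, theta = 166.5514 degrees


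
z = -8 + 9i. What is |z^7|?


|z| = sqrt(64+81) = sqrt(145) = 12.0416
|z^7| = |z|^7 = (sqrt(145))^7 = 145^3 * sqrt(145) = 3048625*sqrt(145)

|z^7| = 3048625*sqrt(145) ≈ 36710306.2728


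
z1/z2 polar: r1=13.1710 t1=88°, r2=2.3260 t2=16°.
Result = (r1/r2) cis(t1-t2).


r = 13.1710 / 2.3260 = 5.6625
theta = 88° - 16° = 72° = 72° (mod 360)

5.6625 cis(72°)


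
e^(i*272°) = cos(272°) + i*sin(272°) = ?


cos(272°) = 0.0349
sin(272°) = -0.9994

e^(i*272°) = 0.0349 - 0.9994i


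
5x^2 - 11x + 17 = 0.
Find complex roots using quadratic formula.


disc = (-11)^2 - 4*5*17 = 121 - 340 = -219
sqrt(|disc|) = sqrt(219) = 14.7986
Real part = 11/(2*5) = 1.1000
Imag part = 14.7986/(2*5) = 1.4799

1.1000 ± 1.4799i


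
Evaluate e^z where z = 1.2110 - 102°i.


e^1.2110 = 3.3568
cos(-102°) = -0.2079
sin(-102°) = -0.97815
Real = 3.3568*(-0.2079) = -0.6979
Imag = 3.3568*(-0.97815) = -3.2835

-0.6979 - 3.2835i


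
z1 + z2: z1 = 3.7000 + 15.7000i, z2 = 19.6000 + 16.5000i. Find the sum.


Real: 3.7 + 19.6 = 23.3
Imag: 15.7 + 16.5 = 32.2

23.3000 + 32.2000i


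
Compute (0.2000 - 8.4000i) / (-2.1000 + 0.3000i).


Conjugate of z2 = -2.1000 - 0.3000i
Numerator: (0.2000 - 8.4000i)(-2.1000 - 0.3000i) = -2.9400 + 17.5800i
Denominator: (-2.1)^2 + 0.3^2 = 4.5
Result = (-2.9400 + 17.5800i)/4.5

-0.6533 + 3.9067i


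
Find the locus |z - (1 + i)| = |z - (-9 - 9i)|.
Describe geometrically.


Equal distances means the locus is the perpendicular bisector of z1 and z2.
Midpoint = ((1+(-9))/2, (1+(-9))/2) = (-4.0000, -4.0000)

Perpendicular bisector through (-4.0000, -4.0000)


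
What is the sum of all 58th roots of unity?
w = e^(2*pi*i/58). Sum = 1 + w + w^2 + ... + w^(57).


The sum of all 58th roots of unity is 0.
Geometric series: (1 - w^58)/(1 - w) = (1-1)/(1-w) = 0 since w^58 = 1, w ≠ 1.
Alternatively: coefficient of z^57 in z^58 - 1 is 0.

0


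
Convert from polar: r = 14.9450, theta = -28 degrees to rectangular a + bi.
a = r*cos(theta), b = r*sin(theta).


a = 14.9450*cos(-28°) = 14.9450*0.88295 = 13.1957
b = 14.9450*sin(-28°) = 14.9450*(-0.469472) = -7.0163

13.1957 - 7.0163i


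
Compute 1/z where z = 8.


|z|^2 = 64+0 = 64
1/z = (8 - 0i)/64

1/z = 0.1250 + 0i


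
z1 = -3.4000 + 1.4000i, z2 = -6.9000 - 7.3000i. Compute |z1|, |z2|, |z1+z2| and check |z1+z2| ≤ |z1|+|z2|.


|z1| = sqrt((-3.4)^2 + 1.4^2) = sqrt(13.52) = 3.6770
|z2| = sqrt((-6.9)^2 + (-7.3)^2) = sqrt(100.9) = 10.0449
z1+z2 = -10.3000 - 5.9000i
|z1+z2| = sqrt(140.9) = 11.8701
|z1|+|z2| = 3.6770 + 10.0449 = 13.7219

|z1+z2| = 11.8701 ≤ |z1|+|z2| = 13.7219 (verified)


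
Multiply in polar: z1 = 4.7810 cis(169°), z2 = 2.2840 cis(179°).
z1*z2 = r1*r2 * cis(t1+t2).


r = 4.7810 * 2.2840 = 10.9198
theta = 169° + 179° = 348° = 348° (mod 360)

10.9198 cis(348°)


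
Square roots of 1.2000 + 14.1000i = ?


|z| = sqrt(1.44+198.81) = 14.1510
sqrt((|z|+a)/2) = sqrt((14.1510+1.2)/2) = sqrt(7.6755) = 2.7705
sqrt((|z|-a)/2) = sqrt((14.1510-1.2)/2) = sqrt(6.4755) = 2.5447

±(2.7705 + 2.5447i) i.e. 2.7705 + 2.5447i and -2.7705 - 2.5447i


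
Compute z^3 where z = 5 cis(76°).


r^3 = 5^3 = 125
n*theta = 3*76° = 228° = 228° (mod 360)
a = 125*cos(228°) = -83.6413
b = 125*sin(228°) = -92.8931

125 cis(228°) = -83.6413 - 92.8931i


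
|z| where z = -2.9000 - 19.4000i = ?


|z| = sqrt((-2.9)^2 + (-19.4)^2) = sqrt(8.41 + 376.36) = sqrt(384.77) = 19.6156

|z| = 19.6156


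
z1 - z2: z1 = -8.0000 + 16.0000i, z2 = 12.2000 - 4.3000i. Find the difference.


Real: -8 - 12.2 = -20.2
Imag: 16 + 4.3 = 20.3

-20.2000 + 20.3000i


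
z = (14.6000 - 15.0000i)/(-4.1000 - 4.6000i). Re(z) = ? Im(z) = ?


Multiply by conjugate: (14.6000 - 15.0000i)(-4.1000 + 4.6000i) / ((-4.1)^2 + (-4.6)^2)
Numerator real = 14.6*(-4.1) - (15)*(-4.6) = 9.14
Numerator imag = -15*(-4.1) - 14.6*(-4.6) = 128.66
Denominator = 37.97
Re(z) = 9.14/37.97 = 0.2407
Im(z) = 128.66/37.97 = 3.3885

Re(z) = 0.2407, Im(z) = 3.3885


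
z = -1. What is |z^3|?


|z| = sqrt(1+0) = sqrt(1) = 1
|z^3| = |z|^3 = 1^3 = 1

|z^3| = 1


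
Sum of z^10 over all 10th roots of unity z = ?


The roots are w_k = w^k with w = e^(2*pi*i/10), and (w^k)^10 = (w^10)^k.
So S = 1 + u + u^2 + ... + u^(9) with u = w^10.
10 = 1*10 + 0, so 10 is a multiple of 10 and u = (w^10)^1 = 1.
Every one of the 10 terms equals 1: S = 10

S = 10


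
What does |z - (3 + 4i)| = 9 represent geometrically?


|z - z0| = r is a circle with center z0 and radius r.
Center = (3, 4), radius = 9

Circle with center (3, 4) and radius 9


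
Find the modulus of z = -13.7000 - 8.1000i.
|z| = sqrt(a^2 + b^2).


|z| = sqrt((-13.7)^2 + (-8.1)^2) = sqrt(187.69 + 65.61) = sqrt(253.3) = 15.9154

|z| = 15.9154


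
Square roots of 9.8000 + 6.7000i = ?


|z| = sqrt(96.04+44.89) = 11.8714
sqrt((|z|+a)/2) = sqrt((11.8714+9.8)/2) = sqrt(10.8357) = 3.2918
sqrt((|z|-a)/2) = sqrt((11.8714-9.8)/2) = sqrt(1.0357) = 1.0177

±(3.2918 + 1.0177i) i.e. 3.2918 + 1.0177i and -3.2918 - 1.0177i


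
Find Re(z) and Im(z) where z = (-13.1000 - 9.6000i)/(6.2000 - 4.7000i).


Multiply by conjugate: (-13.1000 - 9.6000i)(6.2000 + 4.7000i) / (6.2^2 + (-4.7)^2)
Numerator real = -13.1*6.2 - (9.6)*(-4.7) = -36.1
Numerator imag = -9.6*6.2 - (-13.1)*(-4.7) = -121.09
Denominator = 60.53
Re(z) = -36.1/60.53 = -0.5964
Im(z) = -121.09/60.53 = -2.0005

Re(z) = -0.5964, Im(z) = -2.0005


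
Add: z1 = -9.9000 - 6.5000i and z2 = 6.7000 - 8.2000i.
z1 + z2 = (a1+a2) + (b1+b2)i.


Real: -9.9 + 6.7 = -3.2
Imag: -6.5 - 8.2 = -14.7

-3.2000 - 14.7000i


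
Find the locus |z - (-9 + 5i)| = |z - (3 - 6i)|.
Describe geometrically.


Equal distances means the locus is the perpendicular bisector of z1 and z2.
Midpoint = ((-9+3)/2, (5+(-6))/2) = (-3.0000, -0.5000)

Perpendicular bisector through (-3.0000, -0.5000)


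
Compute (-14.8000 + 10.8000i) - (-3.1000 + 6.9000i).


Real: -14.8 + 3.1 = -11.7
Imag: 10.8 - 6.9 = 3.9

-11.7000 + 3.9000i


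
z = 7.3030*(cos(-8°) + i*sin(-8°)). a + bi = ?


a = 7.3030*cos(-8°) = 7.3030*0.99027 = 7.2319
b = 7.3030*sin(-8°) = 7.3030*(-0.13917) = -1.0164

7.2319 - 1.0164i


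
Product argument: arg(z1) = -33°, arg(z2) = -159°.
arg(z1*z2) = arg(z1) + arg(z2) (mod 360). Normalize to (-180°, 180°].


arg(z1*z2) = -33° - 159° = -192°
Normalized to (-180°, 180°]: 168°

168°


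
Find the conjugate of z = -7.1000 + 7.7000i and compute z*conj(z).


z_bar = -7.1000 - 7.7000i
z*z_bar = (-7.1)^2 + 7.7^2 = 50.41 + 59.29 = 109.7

z_bar = -7.1000 - 7.7000i, z*z_bar = 109.7


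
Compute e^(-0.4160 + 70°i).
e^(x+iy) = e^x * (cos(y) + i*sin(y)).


e^-0.4160 = 0.6597
cos(70°) = 0.342
sin(70°) = 0.9397
Real = 0.6597*0.342 = 0.2256
Imag = 0.6597*0.9397 = 0.6199

0.2256 + 0.6199i


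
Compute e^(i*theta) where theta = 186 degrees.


cos(186°) = -0.9945
sin(186°) = -0.1045

e^(i*186°) = -0.9945 - 0.1045i


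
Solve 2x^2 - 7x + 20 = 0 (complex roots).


disc = (-7)^2 - 4*2*20 = 49 - 160 = -111
sqrt(|disc|) = sqrt(111) = 10.5357
Real part = 7/(2*2) = 1.7500
Imag part = 10.5357/(2*2) = 2.6339

1.7500 ± 2.6339i


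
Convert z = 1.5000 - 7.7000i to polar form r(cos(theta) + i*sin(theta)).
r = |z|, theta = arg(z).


r = sqrt(2.25+59.29) = sqrt(61.54) = 7.8447
theta = atan2(-7.7, 1.5) = -78.9765 degrees

r = 7.8447, theta = -78.9765 degrees


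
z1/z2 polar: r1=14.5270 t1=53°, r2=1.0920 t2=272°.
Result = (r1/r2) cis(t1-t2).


r = 14.5270 / 1.0920 = 13.3031
theta = 53° - 272° = -219° = 141° (mod 360)

13.3031 cis(141°)


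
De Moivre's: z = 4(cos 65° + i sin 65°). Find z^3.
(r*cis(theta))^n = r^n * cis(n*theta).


r^3 = 4^3 = 64
n*theta = 3*65° = 195° = 195° (mod 360)
a = 64*cos(195°) = -61.8193
b = 64*sin(195°) = -16.5644

64 cis(195°) = -61.8193 - 16.5644i


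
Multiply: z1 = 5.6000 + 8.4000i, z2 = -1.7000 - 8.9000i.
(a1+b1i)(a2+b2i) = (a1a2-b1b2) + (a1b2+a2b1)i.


Real = 5.6*(-1.7) - 8.4*(-8.9) = -9.52 - (-74.76) = 65.24
Imag = 5.6*(-8.9) - (1.7)*8.4 = -49.84 - (14.28) = -64.12

65.2400 - 64.1200i


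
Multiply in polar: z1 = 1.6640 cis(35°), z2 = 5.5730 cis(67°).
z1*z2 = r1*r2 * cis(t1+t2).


r = 1.6640 * 5.5730 = 9.2735
theta = 35° + 67° = 102° = 102° (mod 360)

9.2735 cis(102°)


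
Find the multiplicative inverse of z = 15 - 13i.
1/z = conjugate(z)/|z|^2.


|z|^2 = 225+169 = 394
1/z = (15 + 13i)/394

1/z = 0.0381 + 0.0330i


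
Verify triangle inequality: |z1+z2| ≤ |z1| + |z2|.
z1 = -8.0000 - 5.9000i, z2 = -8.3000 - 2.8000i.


|z1| = sqrt((-8)^2 + (-5.9)^2) = sqrt(98.81) = 9.9403
|z2| = sqrt((-8.3)^2 + (-2.8)^2) = sqrt(76.73) = 8.7596
z1+z2 = -16.3000 - 8.7000i
|z1+z2| = sqrt(341.38) = 18.4765
|z1|+|z2| = 9.9403 + 8.7596 = 18.6999

|z1+z2| = 18.4765 ≤ |z1|+|z2| = 18.6999 (verified)


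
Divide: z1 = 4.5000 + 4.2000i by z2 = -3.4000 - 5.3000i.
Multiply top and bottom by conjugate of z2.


Conjugate of z2 = -3.4000 + 5.3000i
Numerator: (4.5000 + 4.2000i)(-3.4000 + 5.3000i) = -37.5600 + 9.5700i
Denominator: (-3.4)^2 + (-5.3)^2 = 39.65
Result = (-37.5600 + 9.5700i)/39.65

-0.9473 + 0.2414i


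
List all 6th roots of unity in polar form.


The 6th roots of unity are cis(360k/6°) for k=0..5
Angle step = 360/6 = 60°
Primitive root: cis(60°)
Primitive root = 0.5000 + 0.8660i

6 roots at angles: 0°, 60°, 120°, 180°, 240°, 300°


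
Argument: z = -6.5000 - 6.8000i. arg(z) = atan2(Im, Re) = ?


Re = -6.5, Im = -6.8
arg = atan2(-6.8, -6.5) = -133.7078 degrees

arg(z) = -133.7078 degrees


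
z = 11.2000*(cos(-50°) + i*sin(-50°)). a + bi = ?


a = 11.2000*cos(-50°) = 11.2000*0.64279 = 7.1992
b = 11.2000*sin(-50°) = 11.2000*(-0.766044) = -8.5797

7.1992 - 8.5797i


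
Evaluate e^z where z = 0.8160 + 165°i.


e^0.8160 = 2.2614
cos(165°) = -0.96593
sin(165°) = 0.2588
Real = 2.2614*(-0.96593) = -2.1844
Imag = 2.2614*0.2588 = 0.5853

-2.1844 + 0.5853i


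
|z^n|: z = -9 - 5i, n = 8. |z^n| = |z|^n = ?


|z| = sqrt(81+25) = sqrt(106) = 10.2956
|z^8| = |z|^8 = (sqrt(106))^8 = 106^4 = 126247696

|z^8| = 126247696


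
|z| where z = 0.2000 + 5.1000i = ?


|z| = sqrt(0.2^2 + 5.1^2) = sqrt(0.04 + 26.01) = sqrt(26.05) = 5.1039

|z| = 5.1039


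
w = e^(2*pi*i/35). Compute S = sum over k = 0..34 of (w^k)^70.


The roots are w_k = w^k with w = e^(2*pi*i/35), and (w^k)^70 = (w^70)^k.
So S = 1 + u + u^2 + ... + u^(34) with u = w^70.
70 = 2*35 + 0, so 70 is a multiple of 35 and u = (w^35)^2 = 1.
Every one of the 35 terms equals 1: S = 35

S = 35


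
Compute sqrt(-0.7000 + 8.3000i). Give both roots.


|z| = sqrt(0.49+68.89) = 8.3295
sqrt((|z|+a)/2) = sqrt((8.3295+(-0.7))/2) = sqrt(3.8147) = 1.9531
sqrt((|z|-a)/2) = sqrt((8.3295-(-0.7))/2) = sqrt(4.5147) = 2.1248

±(1.9531 + 2.1248i) i.e. 1.9531 + 2.1248i and -1.9531 - 2.1248i


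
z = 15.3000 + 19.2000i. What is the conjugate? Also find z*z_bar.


z_bar = 15.3000 - 19.2000i
z*z_bar = 15.3^2 + 19.2^2 = 234.09 + 368.64 = 602.73

z_bar = 15.3000 - 19.2000i, z*z_bar = 602.73


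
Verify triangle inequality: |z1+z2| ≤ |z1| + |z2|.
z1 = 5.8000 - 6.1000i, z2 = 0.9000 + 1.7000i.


|z1| = sqrt(5.8^2 + (-6.1)^2) = sqrt(70.85) = 8.4172
|z2| = sqrt(0.9^2 + 1.7^2) = sqrt(3.7) = 1.9235
z1+z2 = 6.7000 - 4.4000i
|z1+z2| = sqrt(64.25) = 8.0156
|z1|+|z2| = 8.4172 + 1.9235 = 10.3407

|z1+z2| = 8.0156 ≤ |z1|+|z2| = 10.3407 (verified)


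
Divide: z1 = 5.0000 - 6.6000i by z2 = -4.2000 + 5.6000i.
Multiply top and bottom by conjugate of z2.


Conjugate of z2 = -4.2000 - 5.6000i
Numerator: (5.0000 - 6.6000i)(-4.2000 - 5.6000i) = -57.9600 - 0.2800i
Denominator: (-4.2)^2 + 5.6^2 = 49
Result = (-57.9600 - 0.2800i)/49

-1.1829 - 0.0057i


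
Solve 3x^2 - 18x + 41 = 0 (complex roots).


disc = (-18)^2 - 4*3*41 = 324 - 492 = -168
sqrt(|disc|) = sqrt(168) = 12.9615
Real part = 18/(2*3) = 3.0000
Imag part = 12.9615/(2*3) = 2.1602

3.0000 ± 2.1602i


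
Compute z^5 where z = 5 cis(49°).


r^5 = 5^5 = 3125
n*theta = 5*49° = 245° = 245° (mod 360)
a = 3125*cos(245°) = -1320.6821
b = 3125*sin(245°) = -2832.2118

3125 cis(245°) = -1320.6821 - 2832.2118i


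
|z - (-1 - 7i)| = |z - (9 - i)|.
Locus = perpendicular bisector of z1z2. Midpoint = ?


Equal distances means the locus is the perpendicular bisector of z1 and z2.
Midpoint = ((-1+9)/2, (-7+(-1))/2) = (4.0000, -4.0000)

Perpendicular bisector through (4.0000, -4.0000)


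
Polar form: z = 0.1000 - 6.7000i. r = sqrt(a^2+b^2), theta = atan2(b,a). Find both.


r = sqrt(0.01+44.89) = sqrt(44.9) = 6.7007
theta = atan2(-6.7, 0.1) = -89.1449 degrees

r = 6.7007, theta = -89.1449 degrees


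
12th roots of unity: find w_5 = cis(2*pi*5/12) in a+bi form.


Angle = 360*5/12 = 150°
a = cos(150°) = -0.8660
b = sin(150°) = 0.5000

-0.8660 + 0.5000i


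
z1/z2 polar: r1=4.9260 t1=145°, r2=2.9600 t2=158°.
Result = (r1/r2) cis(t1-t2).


r = 4.9260 / 2.9600 = 1.6642
theta = 145° - 158° = -13° = 347° (mod 360)

1.6642 cis(347°)


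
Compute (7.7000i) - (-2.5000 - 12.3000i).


Real: 0 + 2.5 = 2.5
Imag: 7.7 + 12.3 = 20

2.5000 + 20.0000i


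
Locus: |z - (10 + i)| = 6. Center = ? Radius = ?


|z - z0| = r is a circle with center z0 and radius r.
Center = (10, 1), radius = 6

Circle with center (10, 1) and radius 6


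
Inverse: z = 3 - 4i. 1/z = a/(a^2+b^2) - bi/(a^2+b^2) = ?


|z|^2 = 9+16 = 25
1/z = (3 + 4i)/25

1/z = 0.1200 + 0.1600i


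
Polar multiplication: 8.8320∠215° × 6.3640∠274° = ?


r = 8.8320 * 6.3640 = 56.2068
theta = 215° + 274° = 489° = 129° (mod 360)

56.2068 cis(129°)


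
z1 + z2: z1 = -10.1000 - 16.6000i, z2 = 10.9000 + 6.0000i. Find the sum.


Real: -10.1 + 10.9 = 0.8
Imag: -16.6 + 6 = -10.6

0.8000 - 10.6000i


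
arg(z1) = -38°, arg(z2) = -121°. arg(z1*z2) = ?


arg(z1*z2) = -38° - 121° = -159°
Normalized to (-180°, 180°]: -159°

-159°


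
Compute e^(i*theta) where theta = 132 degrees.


cos(132°) = -0.6691
sin(132°) = 0.7431

e^(i*132°) = -0.6691 + 0.7431i


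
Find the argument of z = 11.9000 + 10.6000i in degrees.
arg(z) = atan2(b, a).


Re = 11.9, Im = 10.6
arg = atan2(10.6, 11.9) = 41.6933 degrees

arg(z) = 41.6933 degrees


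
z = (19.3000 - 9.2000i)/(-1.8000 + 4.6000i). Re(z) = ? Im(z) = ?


Multiply by conjugate: (19.3000 - 9.2000i)(-1.8000 - 4.6000i) / ((-1.8)^2 + 4.6^2)
Numerator real = 19.3*(-1.8) - (9.2)*4.6 = -77.06
Numerator imag = -9.2*(-1.8) - 19.3*4.6 = -72.22
Denominator = 24.4
Re(z) = -77.06/24.4 = -3.1582
Im(z) = -72.22/24.4 = -2.9598

Re(z) = -3.1582, Im(z) = -2.9598


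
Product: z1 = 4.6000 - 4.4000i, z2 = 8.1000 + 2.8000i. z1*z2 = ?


Real = 4.6*8.1 - (-4.4)*2.8 = 37.26 - (-12.32) = 49.58
Imag = 4.6*2.8 + 8.1*(-4.4) = 12.88 - (35.64) = -22.76

49.5800 - 22.7600i


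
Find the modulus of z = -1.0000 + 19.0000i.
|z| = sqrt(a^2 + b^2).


|z| = sqrt((-1)^2 + 19^2) = sqrt(1 + 361) = sqrt(362) = 19.0263

|z| = 19.0263


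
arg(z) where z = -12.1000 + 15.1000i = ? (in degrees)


Re = -12.1, Im = 15.1
arg = atan2(15.1, -12.1) = 128.7061 degrees

arg(z) = 128.7061 degrees


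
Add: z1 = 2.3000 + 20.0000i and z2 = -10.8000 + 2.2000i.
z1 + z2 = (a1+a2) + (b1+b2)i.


Real: 2.3 - 10.8 = -8.5
Imag: 20 + 2.2 = 22.2

-8.5000 + 22.2000i


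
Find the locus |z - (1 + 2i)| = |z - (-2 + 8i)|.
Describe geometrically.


Equal distances means the locus is the perpendicular bisector of z1 and z2.
Midpoint = ((1+(-2))/2, (2+8)/2) = (-0.5000, 5.0000)

Perpendicular bisector through (-0.5000, 5.0000)


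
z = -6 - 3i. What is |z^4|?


|z| = sqrt(36+9) = sqrt(45) = 6.7082
|z^4| = |z|^4 = (sqrt(45))^4 = 45^2 = 2025

|z^4| = 2025


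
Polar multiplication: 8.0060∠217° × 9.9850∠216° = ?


r = 8.0060 * 9.9850 = 79.9399
theta = 217° + 216° = 433° = 73° (mod 360)

79.9399 cis(73°)


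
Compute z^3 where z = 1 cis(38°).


r^3 = 1^3 = 1
n*theta = 3*38° = 114° = 114° (mod 360)
a = 1*cos(114°) = -0.4067
b = 1*sin(114°) = 0.9135

1 cis(114°) = -0.4067 + 0.9135i


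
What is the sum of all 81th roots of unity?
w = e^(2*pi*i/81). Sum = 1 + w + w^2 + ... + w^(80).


The sum of all 81th roots of unity is 0.
Geometric series: (1 - w^81)/(1 - w) = (1-1)/(1-w) = 0 since w^81 = 1, w ≠ 1.
Alternatively: coefficient of z^80 in z^81 - 1 is 0.

0


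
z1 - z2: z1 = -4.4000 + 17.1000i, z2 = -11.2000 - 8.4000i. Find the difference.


Real: -4.4 + 11.2 = 6.8
Imag: 17.1 + 8.4 = 25.5

6.8000 + 25.5000i


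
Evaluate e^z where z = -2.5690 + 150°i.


e^-2.5690 = 0.0766
cos(150°) = -0.866
sin(150°) = 0.5
Real = 0.0766*(-0.866) = -0.0663
Imag = 0.0766*0.5 = 0.0383

-0.0663 + 0.0383i


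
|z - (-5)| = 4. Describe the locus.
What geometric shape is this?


|z - z0| = r is a circle with center z0 and radius r.
Center = (-5, 0), radius = 4

Circle with center (-5, 0) and radius 4


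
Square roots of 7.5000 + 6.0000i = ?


|z| = sqrt(56.25+36) = 9.6047
sqrt((|z|+a)/2) = sqrt((9.6047+7.5)/2) = sqrt(8.5523) = 2.9244
sqrt((|z|-a)/2) = sqrt((9.6047-7.5)/2) = sqrt(1.0523) = 1.0258

±(2.9244 + 1.0258i) i.e. 2.9244 + 1.0258i and -2.9244 - 1.0258i
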